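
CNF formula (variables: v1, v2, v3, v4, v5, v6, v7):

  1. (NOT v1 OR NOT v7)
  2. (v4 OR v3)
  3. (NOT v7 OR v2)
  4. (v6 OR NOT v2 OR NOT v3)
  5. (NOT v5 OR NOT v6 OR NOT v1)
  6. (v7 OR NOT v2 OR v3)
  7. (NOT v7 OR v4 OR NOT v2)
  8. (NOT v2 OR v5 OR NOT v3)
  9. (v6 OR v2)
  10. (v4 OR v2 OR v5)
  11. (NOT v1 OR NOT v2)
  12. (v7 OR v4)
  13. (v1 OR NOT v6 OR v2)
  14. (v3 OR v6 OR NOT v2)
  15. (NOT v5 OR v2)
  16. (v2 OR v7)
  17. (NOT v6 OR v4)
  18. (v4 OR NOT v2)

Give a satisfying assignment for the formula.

v4 occurs only positively in the remaining clauses — set v4 = True.
Set v1 = False and propagate.
Branch on v2: take v2 = True.
For the remaining variables, v3 = False, v5 = True, v6 = True, v7 = True works.

v1 = F, v2 = T, v3 = F, v4 = T, v5 = T, v6 = T, v7 = T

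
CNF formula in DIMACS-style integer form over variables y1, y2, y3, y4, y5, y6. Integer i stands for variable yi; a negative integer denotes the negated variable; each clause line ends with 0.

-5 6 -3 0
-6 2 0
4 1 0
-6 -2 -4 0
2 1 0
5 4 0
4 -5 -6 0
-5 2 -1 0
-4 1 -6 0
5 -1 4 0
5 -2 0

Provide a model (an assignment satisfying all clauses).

y1=F  y2=T  y3=F  y4=T  y5=T  y6=F

Check each clause:
  1. {¬y3, ¬y5, y6} — ¬y3 is true.
  2. {¬y6, y2} — y2 is true.
  3. {y1, y4} — y4 is true.
  4. {¬y6, ¬y2, ¬y4} — ¬y6 is true.
  5. {y1, y2} — y2 is true.
  6. {y4, y5} — y4 is true.
  7. {y4, ¬y5, ¬y6} — ¬y6 is true.
  8. {y2, ¬y1, ¬y5} — y2 is true.
  9. {¬y4, y1, ¬y6} — ¬y6 is true.
  10. {y4, y5, ¬y1} — y4 is true.
  11. {¬y2, y5} — y5 is true.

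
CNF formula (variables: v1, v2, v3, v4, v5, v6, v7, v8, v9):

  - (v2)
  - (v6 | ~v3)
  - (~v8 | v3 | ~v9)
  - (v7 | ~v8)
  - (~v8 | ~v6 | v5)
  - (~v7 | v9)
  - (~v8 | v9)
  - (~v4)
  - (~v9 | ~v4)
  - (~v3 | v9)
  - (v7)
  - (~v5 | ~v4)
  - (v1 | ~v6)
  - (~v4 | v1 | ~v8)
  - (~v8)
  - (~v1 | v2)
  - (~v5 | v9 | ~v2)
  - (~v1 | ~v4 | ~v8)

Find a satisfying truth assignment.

Unit propagation: (v2) forces v2 = True.
Unit propagation: (~v4) forces v4 = False.
The clause (v7) is unit: v7 must be True.
Unit propagation: (v9) forces v9 = True.
Unit propagation: (~v8) forces v8 = False.
v3 occurs only negated in the remaining clauses — set v3 = False.
Set v1 = False and propagate.
  then v6 is forced to False.
v5 is now unconstrained; take v5 = False.
Every clause has at least one true literal under this assignment.
Check each clause:
  1. (v2) — v2 is true.
  2. (v6 | ~v3) — ~v3 is true.
  3. (v3 | ~v9 | ~v8) — ~v8 is true.
  4. (v7 | ~v8) — ~v8 is true.
  5. (~v6 | v5 | ~v8) — ~v8 is true.
  6. (v9 | ~v7) — v9 is true.
  7. (~v8 | v9) — ~v8 is true.
  8. (~v4) — ~v4 is true.
  9. (~v4 | ~v9) — ~v4 is true.
  10. (v9 | ~v3) — v9 is true.
  11. (v7) — v7 is true.
  12. (~v5 | ~v4) — ~v5 is true.
  13. (v1 | ~v6) — ~v6 is true.
  14. (~v4 | ~v8 | v1) — ~v8 is true.
  15. (~v8) — ~v8 is true.
  16. (~v1 | v2) — v2 is true.
  17. (~v5 | v9 | ~v2) — v9 is true.
  18. (~v4 | ~v1 | ~v8) — ~v8 is true.

v1 = False, v2 = True, v3 = False, v4 = False, v5 = False, v6 = False, v7 = True, v8 = False, v9 = True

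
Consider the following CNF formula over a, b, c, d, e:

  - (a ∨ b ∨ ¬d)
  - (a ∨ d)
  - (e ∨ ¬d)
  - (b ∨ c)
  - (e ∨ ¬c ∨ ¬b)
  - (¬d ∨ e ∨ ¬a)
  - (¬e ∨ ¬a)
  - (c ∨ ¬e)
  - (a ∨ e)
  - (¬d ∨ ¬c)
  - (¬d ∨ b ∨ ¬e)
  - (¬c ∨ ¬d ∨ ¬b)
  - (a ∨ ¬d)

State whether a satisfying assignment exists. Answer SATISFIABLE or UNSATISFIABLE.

SATISFIABLE

Try a = True.
  then e is forced to False.
  then d is forced to False.
Try b = True.
  then c is forced to False.
So a=True, b=True, c=False, d=False, e=False is a satisfying assignment.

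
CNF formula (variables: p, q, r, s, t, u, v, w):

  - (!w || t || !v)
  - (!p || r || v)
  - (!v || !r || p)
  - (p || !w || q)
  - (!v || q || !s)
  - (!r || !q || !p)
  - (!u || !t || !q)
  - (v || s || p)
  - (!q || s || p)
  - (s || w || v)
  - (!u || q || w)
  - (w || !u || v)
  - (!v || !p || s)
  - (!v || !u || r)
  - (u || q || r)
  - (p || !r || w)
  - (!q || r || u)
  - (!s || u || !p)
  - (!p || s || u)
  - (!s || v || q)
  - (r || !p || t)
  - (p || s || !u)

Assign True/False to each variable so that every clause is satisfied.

p = 0  q = 1  r = 1  s = 1  t = 1  u = 0  v = 0  w = 1

Check each clause:
  1. (!v || t || !w) — !v is true.
  2. (v || !p || r) — r is true.
  3. (!r || p || !v) — !v is true.
  4. (p || !w || q) — q is true.
  5. (!v || q || !s) — !v is true.
  6. (!p || !q || !r) — !p is true.
  7. (!t || !q || !u) — !u is true.
  8. (p || s || v) — s is true.
  9. (s || p || !q) — s is true.
  10. (w || v || s) — w is true.
  11. (w || !u || q) — w is true.
  12. (!u || v || w) — w is true.
  13. (!v || s || !p) — !v is true.
  14. (r || !v || !u) — !v is true.
  15. (r || q || u) — q is true.
  16. (!r || w || p) — w is true.
  17. (u || !q || r) — r is true.
  18. (u || !p || !s) — !p is true.
  19. (u || s || !p) — s is true.
  20. (v || q || !s) — q is true.
  21. (t || !p || r) — r is true.
  22. (!u || s || p) — !u is true.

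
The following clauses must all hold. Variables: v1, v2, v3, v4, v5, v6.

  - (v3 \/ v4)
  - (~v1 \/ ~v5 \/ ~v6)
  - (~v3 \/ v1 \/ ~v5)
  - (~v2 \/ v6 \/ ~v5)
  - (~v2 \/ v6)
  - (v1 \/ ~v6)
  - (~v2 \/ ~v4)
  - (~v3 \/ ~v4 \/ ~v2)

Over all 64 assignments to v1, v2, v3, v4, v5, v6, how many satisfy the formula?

Case analysis on v2 and v6:
  v2=1, v6=1: remaining (v1,v3,v4,v5) ∈ {(1,1,0,0)} — 1.
  v2=1, v6=0: a clause becomes empty — 0.
  v2=0, v6=1: remaining (v1,v3,v4,v5) ∈ {(1,0,1,0); (1,1,0,0); (1,1,1,0)} — 3.
  v2=0, v6=0: 10 of the 16 assignments to (v1,v3,v4,v5) work.
Total: 1 + 0 + 3 + 10 = 14.

14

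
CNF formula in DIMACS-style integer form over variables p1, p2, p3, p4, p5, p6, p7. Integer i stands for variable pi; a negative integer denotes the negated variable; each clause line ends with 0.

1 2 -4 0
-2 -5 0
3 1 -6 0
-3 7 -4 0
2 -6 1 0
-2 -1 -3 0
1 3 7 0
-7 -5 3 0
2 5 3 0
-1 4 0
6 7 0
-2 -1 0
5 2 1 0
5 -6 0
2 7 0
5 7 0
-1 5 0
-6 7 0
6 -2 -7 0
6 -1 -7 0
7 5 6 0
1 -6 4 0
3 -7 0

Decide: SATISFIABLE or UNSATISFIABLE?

Branch on p1: take p1 = True.
  then p4 is forced to True.
  then p2 is forced to False.
  then p7 is forced to True.
  then p5 is forced to True.
  then p3 is forced to True.
  then p6 is forced to True.
Every clause has at least one true literal under this assignment.
So p1 = 1, p2 = 0, p3 = 1, p4 = 1, p5 = 1, p6 = 1, p7 = 1 is a satisfying assignment.

SATISFIABLE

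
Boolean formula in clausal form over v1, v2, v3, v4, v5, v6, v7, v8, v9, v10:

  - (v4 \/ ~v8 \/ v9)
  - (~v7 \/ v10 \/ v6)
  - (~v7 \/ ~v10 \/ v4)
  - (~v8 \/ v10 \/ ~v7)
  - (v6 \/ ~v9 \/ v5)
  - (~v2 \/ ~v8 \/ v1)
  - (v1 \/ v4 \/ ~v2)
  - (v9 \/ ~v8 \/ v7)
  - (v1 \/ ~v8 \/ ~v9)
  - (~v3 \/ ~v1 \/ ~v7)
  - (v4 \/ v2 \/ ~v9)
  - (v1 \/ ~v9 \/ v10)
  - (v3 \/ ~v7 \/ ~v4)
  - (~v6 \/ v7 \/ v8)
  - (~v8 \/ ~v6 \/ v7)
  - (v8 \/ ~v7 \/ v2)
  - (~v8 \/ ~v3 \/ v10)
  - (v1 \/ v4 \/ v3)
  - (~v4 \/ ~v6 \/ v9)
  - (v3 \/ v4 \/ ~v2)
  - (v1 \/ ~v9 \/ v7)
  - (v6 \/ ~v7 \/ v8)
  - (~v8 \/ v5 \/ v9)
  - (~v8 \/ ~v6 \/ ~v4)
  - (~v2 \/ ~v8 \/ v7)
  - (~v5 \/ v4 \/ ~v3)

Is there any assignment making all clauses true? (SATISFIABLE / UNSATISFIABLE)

SATISFIABLE

Branch on v1: take v1 = False.
For the remaining variables, v2 = False, v3 = False, v4 = True, v5 = False, v6 = False, v7 = False, v8 = False, v9 = False, v10 = False works.
Every clause has at least one true literal under this assignment.
So v1=False, v2=False, v3=False, v4=True, v5=False, v6=False, v7=False, v8=False, v9=False, v10=False is a satisfying assignment.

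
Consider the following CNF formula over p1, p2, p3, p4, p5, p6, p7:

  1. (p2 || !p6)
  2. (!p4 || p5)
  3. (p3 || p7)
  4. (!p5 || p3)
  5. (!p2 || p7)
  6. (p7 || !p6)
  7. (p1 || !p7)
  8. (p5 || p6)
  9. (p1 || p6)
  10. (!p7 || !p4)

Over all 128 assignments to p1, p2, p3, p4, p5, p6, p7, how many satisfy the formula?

The models are:
  p1=1 p2=0 p3=1 p4=0 p5=1 p6=0 p7=0
  p1=1 p2=0 p3=1 p4=0 p5=1 p6=0 p7=1
  p1=1 p2=0 p3=1 p4=1 p5=1 p6=0 p7=0
  p1=1 p2=1 p3=0 p4=0 p5=0 p6=1 p7=1
  p1=1 p2=1 p3=1 p4=0 p5=0 p6=1 p7=1
  p1=1 p2=1 p3=1 p4=0 p5=1 p6=0 p7=1
  p1=1 p2=1 p3=1 p4=0 p5=1 p6=1 p7=1
That's 7 in total.

7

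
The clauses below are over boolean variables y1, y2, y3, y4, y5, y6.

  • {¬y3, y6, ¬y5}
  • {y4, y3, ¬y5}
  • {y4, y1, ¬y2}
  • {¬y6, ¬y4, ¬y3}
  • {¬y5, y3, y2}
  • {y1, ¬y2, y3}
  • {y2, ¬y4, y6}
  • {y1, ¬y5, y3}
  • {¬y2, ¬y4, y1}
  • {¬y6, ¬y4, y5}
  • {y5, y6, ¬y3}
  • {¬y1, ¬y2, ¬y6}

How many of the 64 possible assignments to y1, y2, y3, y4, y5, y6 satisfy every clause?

11

Case analysis on y3 and y2:
  y3=T, y2=T: no assignment works — 0.
  y3=T, y2=F: remaining (y1,y4,y5,y6) ∈ {(F,F,F,T); (F,F,T,T); (T,F,F,T); (T,F,T,T)} — 4.
  y3=F, y2=T: remaining (y1,y4,y5,y6) ∈ {(T,F,F,F); (T,T,F,F); (T,T,T,F)} — 3.
  y3=F, y2=F: remaining (y1,y4,y5,y6) ∈ {(F,F,F,F); (F,F,F,T); (T,F,F,F); (T,F,F,T)} — 4.
Total: 0 + 4 + 3 + 4 = 11.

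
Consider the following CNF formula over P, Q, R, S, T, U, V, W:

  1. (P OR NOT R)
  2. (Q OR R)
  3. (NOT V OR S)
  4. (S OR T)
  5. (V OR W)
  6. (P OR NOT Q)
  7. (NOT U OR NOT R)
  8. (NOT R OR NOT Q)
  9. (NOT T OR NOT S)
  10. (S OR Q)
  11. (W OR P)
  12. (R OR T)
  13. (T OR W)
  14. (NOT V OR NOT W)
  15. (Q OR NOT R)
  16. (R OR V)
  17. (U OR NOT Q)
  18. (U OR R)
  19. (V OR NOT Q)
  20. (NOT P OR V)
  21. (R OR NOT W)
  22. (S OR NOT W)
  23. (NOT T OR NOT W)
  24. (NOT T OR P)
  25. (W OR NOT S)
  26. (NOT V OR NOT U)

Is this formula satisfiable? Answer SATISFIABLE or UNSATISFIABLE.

R = True:
  propagation gives P=True, U=False, Q=False; an empty clause results — contradiction.
R = False:
  propagation gives Q=True, P=True, T=True, S=False; an empty clause results — contradiction.
Every branch closes, so no satisfying assignment exists.

UNSATISFIABLE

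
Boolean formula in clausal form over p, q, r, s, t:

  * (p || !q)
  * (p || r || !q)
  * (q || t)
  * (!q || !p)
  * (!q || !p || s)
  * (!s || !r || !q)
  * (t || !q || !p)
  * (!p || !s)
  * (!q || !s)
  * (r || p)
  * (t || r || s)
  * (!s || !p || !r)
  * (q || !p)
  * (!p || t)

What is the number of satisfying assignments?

2

The models are:
  p=0 q=0 r=1 s=0 t=1
  p=0 q=0 r=1 s=1 t=1
That's 2 in total.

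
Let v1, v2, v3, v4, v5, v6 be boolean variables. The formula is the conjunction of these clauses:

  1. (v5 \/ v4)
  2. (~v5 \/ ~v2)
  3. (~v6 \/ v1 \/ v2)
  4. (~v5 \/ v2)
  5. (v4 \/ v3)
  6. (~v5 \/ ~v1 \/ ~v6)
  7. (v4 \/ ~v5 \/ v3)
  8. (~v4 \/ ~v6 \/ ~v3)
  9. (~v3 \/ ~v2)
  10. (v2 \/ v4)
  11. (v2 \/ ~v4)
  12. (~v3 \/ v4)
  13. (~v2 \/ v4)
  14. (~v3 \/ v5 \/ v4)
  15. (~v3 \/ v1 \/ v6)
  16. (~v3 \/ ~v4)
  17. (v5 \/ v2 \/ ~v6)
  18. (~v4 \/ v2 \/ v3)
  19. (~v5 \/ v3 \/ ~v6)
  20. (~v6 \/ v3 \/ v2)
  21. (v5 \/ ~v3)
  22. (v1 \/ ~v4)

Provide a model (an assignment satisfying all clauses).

Try v1 = True.
The remaining clauses are satisfied by v2 = True, v3 = False, v4 = True, v5 = False, v6 = False.
Every clause has at least one true literal under this assignment.

v1 = T, v2 = T, v3 = F, v4 = T, v5 = F, v6 = F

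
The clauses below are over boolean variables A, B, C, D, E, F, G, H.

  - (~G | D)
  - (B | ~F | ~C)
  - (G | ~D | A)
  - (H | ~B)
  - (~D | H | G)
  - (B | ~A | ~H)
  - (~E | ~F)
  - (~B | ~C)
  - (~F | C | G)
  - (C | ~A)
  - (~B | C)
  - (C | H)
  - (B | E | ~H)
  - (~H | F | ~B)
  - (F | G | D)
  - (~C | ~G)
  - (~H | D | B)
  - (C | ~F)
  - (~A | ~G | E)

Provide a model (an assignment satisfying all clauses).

A = F, B = F, C = F, D = T, E = T, F = F, G = T, H = T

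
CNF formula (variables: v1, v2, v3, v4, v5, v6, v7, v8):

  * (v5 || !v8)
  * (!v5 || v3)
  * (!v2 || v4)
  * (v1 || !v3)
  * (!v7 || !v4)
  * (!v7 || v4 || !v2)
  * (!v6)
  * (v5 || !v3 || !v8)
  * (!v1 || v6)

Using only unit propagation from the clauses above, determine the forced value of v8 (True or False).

(!v6) stands alone — v6 = False.
(v6 || !v1) with v6 = False leaves only !v1, so v1 = False.
(!v3 || v1): since v1 = False, the clause reduces to (!v3). v3 = False.
From (v3 || !v5) and v3 = False: v5 = False.
In (!v8 || v5), v5 is now false; !v8 must hold, so v8 = False.

False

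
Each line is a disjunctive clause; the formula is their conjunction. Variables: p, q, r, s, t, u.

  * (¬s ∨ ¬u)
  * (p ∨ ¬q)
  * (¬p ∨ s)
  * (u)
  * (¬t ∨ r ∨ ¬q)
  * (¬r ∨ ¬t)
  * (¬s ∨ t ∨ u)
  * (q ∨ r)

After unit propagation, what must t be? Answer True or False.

False

Unit clause (u) sets u = True.
(¬s ∨ ¬u) with u = True leaves only ¬s, so s = False.
From (s ∨ ¬p) and s = False: p = False.
(p ∨ ¬q): since p = False, the clause reduces to (¬q). q = False.
In (r ∨ q), q is now false; r must hold, so r = True.
In (¬t ∨ ¬r), ¬r is now false; ¬t must hold, so t = False.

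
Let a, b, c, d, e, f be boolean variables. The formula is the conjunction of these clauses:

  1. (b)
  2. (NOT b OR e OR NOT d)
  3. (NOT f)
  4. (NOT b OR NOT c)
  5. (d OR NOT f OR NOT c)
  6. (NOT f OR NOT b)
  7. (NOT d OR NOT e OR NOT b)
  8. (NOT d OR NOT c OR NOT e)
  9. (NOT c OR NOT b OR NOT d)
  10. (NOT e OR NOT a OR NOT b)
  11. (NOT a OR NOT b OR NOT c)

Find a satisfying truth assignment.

a=False, b=True, c=False, d=False, e=True, f=False

Unit propagation: (b) forces b = True.
(NOT f) is a unit clause, so f = False.
(NOT c) is a unit clause, so c = False.
Pure literal: a appears only negated; assign a = False.
Pure literal: d appears only negated; assign d = False.
e is now unconstrained; take e = True.
Every clause has at least one true literal under this assignment.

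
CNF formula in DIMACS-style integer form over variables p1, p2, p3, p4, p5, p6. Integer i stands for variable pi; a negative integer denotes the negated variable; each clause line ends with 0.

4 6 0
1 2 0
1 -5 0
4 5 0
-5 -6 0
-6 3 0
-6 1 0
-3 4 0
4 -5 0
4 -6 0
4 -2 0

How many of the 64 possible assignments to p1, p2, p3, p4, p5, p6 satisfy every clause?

12

Case analysis on p4 and p6:
  p4=1, p6=1: remaining (p1,p2,p3,p5) ∈ {(1,0,1,0); (1,1,1,0)} — 2.
  p4=1, p6=0: p3 free; 5 ways for (p1,p2,p5) × 2^1 = 10.
  p4=0, p6=1: a clause becomes empty — 0.
  p4=0, p6=0: a clause becomes empty — 0.
Total: 2 + 10 + 0 + 0 = 12.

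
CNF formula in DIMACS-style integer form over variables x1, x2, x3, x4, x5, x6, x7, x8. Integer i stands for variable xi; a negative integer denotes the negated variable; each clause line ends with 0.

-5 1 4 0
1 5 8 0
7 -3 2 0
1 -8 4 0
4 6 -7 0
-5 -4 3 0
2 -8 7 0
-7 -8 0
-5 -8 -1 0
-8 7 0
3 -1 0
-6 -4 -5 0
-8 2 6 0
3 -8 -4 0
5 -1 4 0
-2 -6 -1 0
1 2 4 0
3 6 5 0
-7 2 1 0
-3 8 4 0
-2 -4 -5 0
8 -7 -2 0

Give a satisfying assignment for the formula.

x1 = T, x2 = F, x3 = T, x4 = T, x5 = F, x6 = T, x7 = T, x8 = F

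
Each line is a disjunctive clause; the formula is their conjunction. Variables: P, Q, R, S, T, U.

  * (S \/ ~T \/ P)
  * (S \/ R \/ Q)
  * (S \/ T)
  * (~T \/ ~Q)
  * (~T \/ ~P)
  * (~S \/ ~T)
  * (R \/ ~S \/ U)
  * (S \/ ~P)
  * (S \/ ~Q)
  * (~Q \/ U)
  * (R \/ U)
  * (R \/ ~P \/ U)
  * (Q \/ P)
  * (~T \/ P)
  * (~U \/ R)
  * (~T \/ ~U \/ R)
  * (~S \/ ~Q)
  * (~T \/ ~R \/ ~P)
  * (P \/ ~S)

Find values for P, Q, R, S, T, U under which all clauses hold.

Set P = True and propagate.
  then T is forced to False.
  then S is forced to True.
  then Q is forced to False.
Branch on R: take R = True.
U is now unconstrained; take U = False.

P = 1, Q = 0, R = 1, S = 1, T = 0, U = 0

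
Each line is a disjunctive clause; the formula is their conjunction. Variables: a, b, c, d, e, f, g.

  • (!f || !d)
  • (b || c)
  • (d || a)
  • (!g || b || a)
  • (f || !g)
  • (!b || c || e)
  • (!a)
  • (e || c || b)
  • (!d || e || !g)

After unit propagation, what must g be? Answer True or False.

Unit clause (!a) sets a = False.
In (a || d), a is now false; d must hold, so d = True.
From (!d || !f) and d = True: f = False.
(!g || f): since f = False, the clause reduces to (!g). g = False.

False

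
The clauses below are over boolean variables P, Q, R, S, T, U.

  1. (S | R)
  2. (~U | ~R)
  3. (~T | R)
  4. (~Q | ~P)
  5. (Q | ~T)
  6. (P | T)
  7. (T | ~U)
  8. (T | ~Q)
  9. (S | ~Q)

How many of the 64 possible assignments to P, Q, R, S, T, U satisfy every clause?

4

Satisfying assignments:
  P=0 Q=1 R=1 S=1 T=1 U=0
  P=1 Q=0 R=0 S=1 T=0 U=0
  P=1 Q=0 R=1 S=0 T=0 U=0
  P=1 Q=0 R=1 S=1 T=0 U=0
Count: 4.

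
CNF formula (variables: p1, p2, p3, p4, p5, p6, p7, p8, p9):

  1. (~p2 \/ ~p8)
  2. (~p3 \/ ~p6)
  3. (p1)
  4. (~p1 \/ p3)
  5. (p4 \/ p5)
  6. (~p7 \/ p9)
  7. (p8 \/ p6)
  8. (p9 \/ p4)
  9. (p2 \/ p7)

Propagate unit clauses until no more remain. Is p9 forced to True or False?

True

(p1) stands alone — p1 = True.
In (~p1 \/ p3), ~p1 is now false; p3 must hold, so p3 = True.
(~p6 \/ ~p3): since p3 = True, the clause reduces to (~p6). p6 = False.
In (p6 \/ p8), p6 is now false; p8 must hold, so p8 = True.
In (~p8 \/ ~p2), ~p8 is now false; ~p2 must hold, so p2 = False.
From (p2 \/ p7) and p2 = False: p7 = True.
(p9 \/ ~p7) with p7 = True leaves only p9, so p9 = True.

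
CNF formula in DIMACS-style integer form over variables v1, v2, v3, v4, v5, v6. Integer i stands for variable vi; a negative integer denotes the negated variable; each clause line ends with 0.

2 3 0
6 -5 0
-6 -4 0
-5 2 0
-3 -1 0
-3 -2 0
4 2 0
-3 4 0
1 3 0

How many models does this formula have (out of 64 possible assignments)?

The models are:
  v1=0 v2=0 v3=1 v4=1 v5=0 v6=0
  v1=1 v2=1 v3=0 v4=0 v5=0 v6=0
  v1=1 v2=1 v3=0 v4=0 v5=0 v6=1
  v1=1 v2=1 v3=0 v4=0 v5=1 v6=1
  v1=1 v2=1 v3=0 v4=1 v5=0 v6=0
That's 5 in total.

5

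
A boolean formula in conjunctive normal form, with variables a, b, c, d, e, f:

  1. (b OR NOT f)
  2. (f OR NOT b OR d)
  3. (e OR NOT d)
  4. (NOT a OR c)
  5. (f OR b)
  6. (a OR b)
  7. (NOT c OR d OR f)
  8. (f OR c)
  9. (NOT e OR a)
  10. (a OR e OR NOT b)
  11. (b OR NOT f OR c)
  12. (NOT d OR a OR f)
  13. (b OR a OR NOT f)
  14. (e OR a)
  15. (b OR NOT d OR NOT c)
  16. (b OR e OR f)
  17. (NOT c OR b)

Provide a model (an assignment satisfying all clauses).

a=T, b=T, c=T, d=F, e=F, f=T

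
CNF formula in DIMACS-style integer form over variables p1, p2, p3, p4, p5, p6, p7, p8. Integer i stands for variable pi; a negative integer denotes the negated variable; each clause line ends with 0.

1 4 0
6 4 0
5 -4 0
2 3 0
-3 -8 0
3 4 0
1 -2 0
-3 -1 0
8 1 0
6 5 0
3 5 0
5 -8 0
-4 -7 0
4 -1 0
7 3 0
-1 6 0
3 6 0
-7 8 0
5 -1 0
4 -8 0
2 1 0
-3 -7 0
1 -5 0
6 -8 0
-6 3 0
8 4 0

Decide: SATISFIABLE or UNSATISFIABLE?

p1 = True:
  propagation gives p3=False, p2=True, p4=True, p5=True; an empty clause results — contradiction.
p1 = False:
  propagation gives p4=True, p5=True; an empty clause results — contradiction.
Every branch closes, so no satisfying assignment exists.

UNSATISFIABLE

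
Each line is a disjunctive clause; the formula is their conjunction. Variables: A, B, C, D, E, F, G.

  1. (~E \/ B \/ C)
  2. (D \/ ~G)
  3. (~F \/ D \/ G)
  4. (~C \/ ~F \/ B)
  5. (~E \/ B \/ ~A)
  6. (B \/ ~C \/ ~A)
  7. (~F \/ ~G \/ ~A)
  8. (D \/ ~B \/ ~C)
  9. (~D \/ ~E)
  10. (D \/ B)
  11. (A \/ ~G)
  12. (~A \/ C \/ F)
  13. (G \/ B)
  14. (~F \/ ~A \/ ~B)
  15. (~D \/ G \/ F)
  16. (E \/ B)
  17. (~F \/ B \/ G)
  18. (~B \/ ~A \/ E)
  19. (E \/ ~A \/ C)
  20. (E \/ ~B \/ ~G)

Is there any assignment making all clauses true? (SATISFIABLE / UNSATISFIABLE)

Try A = False.
  then G is forced to False.
  then B is forced to True.
For the remaining variables, C = True, D = True, E = False, F = True works.
So A=False  B=True  C=True  D=True  E=False  F=True  G=False is a satisfying assignment.

SATISFIABLE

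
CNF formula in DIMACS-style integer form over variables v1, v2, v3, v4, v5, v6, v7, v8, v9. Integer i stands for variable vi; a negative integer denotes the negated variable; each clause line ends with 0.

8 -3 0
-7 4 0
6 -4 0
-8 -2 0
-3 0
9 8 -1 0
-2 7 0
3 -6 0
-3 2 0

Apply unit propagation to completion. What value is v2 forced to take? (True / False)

(~v3) is a unit clause: v3 = False.
In (v3 \/ ~v6), v3 is now false; ~v6 must hold, so v6 = False.
In (v6 \/ ~v4), v6 is now false; ~v4 must hold, so v4 = False.
In (~v7 \/ v4), v4 is now false; ~v7 must hold, so v7 = False.
(v7 \/ ~v2): since v7 = False, the clause reduces to (~v2). v2 = False.

False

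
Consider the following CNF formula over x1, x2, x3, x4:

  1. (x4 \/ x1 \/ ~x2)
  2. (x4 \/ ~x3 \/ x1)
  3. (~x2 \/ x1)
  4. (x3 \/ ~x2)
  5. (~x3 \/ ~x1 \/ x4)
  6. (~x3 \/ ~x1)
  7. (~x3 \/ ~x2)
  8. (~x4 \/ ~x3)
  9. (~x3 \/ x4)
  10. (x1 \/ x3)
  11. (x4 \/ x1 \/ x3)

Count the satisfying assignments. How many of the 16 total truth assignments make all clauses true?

2

The models are:
  x1=T x2=F x3=F x4=F
  x1=T x2=F x3=F x4=T
That's 2 in total.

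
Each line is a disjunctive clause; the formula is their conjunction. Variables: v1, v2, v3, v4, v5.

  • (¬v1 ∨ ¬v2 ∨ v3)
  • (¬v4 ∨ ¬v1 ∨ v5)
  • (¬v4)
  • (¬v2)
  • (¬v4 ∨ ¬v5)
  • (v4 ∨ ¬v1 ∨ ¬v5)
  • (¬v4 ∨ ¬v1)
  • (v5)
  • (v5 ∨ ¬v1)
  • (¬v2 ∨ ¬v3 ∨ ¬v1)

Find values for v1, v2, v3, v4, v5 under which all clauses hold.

v1=0  v2=0  v3=0  v4=0  v5=1

(¬v4) is a unit clause, so v4 = False.
(¬v2) is a unit clause, so v2 = False.
Unit propagation: (v5) forces v5 = True.
The clause (¬v1) is unit: v1 must be False.
v3 is now unconstrained; take v3 = False.
Every clause has at least one true literal under this assignment.
Check each clause:
  1. (¬v1 ∨ ¬v2 ∨ v3) — ¬v2 is true.
  2. (¬v1 ∨ v5 ∨ ¬v4) — ¬v4 is true.
  3. (¬v4) — ¬v4 is true.
  4. (¬v2) — ¬v2 is true.
  5. (¬v5 ∨ ¬v4) — ¬v4 is true.
  6. (¬v5 ∨ v4 ∨ ¬v1) — ¬v1 is true.
  7. (¬v4 ∨ ¬v1) — ¬v4 is true.
  8. (v5) — v5 is true.
  9. (v5 ∨ ¬v1) — v5 is true.
  10. (¬v2 ∨ ¬v1 ∨ ¬v3) — ¬v3 is true.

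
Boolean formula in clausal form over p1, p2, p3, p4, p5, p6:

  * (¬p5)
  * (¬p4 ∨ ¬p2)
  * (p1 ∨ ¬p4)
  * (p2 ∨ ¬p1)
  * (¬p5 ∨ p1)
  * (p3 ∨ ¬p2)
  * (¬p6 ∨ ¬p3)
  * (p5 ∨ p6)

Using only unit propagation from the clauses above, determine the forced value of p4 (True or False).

Unit clause (¬p5) sets p5 = False.
(p5 ∨ p6): since p5 = False, the clause reduces to (p6). p6 = True.
From (¬p3 ∨ ¬p6) and p6 = True: p3 = False.
(p3 ∨ ¬p2): since p3 = False, the clause reduces to (¬p2). p2 = False.
(¬p1 ∨ p2) with p2 = False leaves only ¬p1, so p1 = False.
(p1 ∨ ¬p4): since p1 = False, the clause reduces to (¬p4). p4 = False.

False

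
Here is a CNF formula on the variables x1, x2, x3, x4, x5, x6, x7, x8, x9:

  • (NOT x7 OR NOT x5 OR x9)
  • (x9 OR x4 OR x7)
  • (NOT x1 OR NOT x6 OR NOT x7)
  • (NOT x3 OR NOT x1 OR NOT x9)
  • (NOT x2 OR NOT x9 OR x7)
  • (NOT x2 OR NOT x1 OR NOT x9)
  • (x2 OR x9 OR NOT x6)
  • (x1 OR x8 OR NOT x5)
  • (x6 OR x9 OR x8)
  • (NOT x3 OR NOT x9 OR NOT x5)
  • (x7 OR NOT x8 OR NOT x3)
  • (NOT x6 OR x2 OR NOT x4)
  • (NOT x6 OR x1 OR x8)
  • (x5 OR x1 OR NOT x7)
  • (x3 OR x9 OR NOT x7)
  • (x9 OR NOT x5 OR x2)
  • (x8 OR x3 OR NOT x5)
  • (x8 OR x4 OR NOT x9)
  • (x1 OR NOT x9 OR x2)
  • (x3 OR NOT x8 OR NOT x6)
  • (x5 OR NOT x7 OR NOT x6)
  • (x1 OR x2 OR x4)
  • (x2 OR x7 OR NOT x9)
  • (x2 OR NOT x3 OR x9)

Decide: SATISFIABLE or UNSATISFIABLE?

SATISFIABLE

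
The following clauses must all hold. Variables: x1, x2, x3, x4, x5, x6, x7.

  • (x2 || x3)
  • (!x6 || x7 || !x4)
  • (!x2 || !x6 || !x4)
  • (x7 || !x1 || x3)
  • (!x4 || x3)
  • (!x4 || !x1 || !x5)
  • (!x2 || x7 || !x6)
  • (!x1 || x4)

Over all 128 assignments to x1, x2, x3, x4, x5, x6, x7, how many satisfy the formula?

Case analysis on x4 and x1:
  x4=T, x1=T: 5 of the 32 assignments to (x2,x3,x5,x6,x7) work.
  x4=T, x1=F: x5 free; 5 ways for (x2,x3,x6,x7) × 2^1 = 10.
  x4=F, x1=T: a clause becomes empty — 0.
  x4=F, x1=F: x5 free; 10 ways for (x2,x3,x6,x7) × 2^1 = 20.
Total: 5 + 10 + 0 + 20 = 35.

35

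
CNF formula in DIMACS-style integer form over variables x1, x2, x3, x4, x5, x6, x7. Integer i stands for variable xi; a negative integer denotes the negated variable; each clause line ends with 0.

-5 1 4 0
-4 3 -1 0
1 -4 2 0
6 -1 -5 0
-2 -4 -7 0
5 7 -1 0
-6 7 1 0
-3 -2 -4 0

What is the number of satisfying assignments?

34

Case analysis on x1 and x4:
  x1=1, x4=1: remaining (x2,x3,x5,x6,x7) ∈ {(0,1,0,0,1); (0,1,0,1,1); (0,1,1,1,0); (0,1,1,1,1)} — 4.
  x1=1, x4=0: x2, x3 free; 4 ways for (x5,x6,x7) × 2^2 = 16.
  x1=0, x4=1: remaining (x2,x3,x5,x6,x7) ∈ {(1,0,0,0,0); (1,0,1,0,0)} — 2.
  x1=0, x4=0: x2, x3 free; 3 ways for (x5,x6,x7) × 2^2 = 12.
Total: 4 + 16 + 2 + 12 = 34.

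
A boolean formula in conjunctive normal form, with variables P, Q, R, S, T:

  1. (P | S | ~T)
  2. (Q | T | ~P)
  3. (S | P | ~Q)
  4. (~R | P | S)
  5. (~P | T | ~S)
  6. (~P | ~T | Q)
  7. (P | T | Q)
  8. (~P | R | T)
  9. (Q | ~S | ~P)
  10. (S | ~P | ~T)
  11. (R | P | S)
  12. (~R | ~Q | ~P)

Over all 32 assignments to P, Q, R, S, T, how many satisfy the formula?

Satisfying assignments:
  P=0 Q=0 R=0 S=1 T=1
  P=0 Q=0 R=1 S=1 T=1
  P=0 Q=1 R=0 S=1 T=0
  P=0 Q=1 R=0 S=1 T=1
  P=0 Q=1 R=1 S=1 T=0
  P=0 Q=1 R=1 S=1 T=1
  P=1 Q=1 R=0 S=1 T=1
Count: 7.

7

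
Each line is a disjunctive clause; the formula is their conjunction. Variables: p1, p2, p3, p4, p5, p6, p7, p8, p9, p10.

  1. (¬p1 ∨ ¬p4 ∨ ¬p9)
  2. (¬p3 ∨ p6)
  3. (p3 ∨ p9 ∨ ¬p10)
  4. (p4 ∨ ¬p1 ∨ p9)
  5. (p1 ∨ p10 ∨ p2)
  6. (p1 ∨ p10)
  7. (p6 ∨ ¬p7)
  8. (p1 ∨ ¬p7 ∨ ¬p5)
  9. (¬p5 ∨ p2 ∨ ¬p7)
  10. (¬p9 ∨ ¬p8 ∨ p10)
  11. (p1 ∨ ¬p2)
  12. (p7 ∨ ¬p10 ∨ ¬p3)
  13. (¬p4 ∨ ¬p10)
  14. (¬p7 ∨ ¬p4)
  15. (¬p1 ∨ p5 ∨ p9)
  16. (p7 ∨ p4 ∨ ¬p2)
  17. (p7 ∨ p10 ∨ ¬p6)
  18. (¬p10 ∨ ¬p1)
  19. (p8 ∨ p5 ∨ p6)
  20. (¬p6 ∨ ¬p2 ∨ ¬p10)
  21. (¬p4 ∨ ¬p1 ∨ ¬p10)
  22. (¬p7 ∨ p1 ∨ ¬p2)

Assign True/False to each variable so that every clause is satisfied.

p1 = T, p2 = F, p3 = F, p4 = F, p5 = F, p6 = T, p7 = T, p8 = F, p9 = T, p10 = F

Check each clause:
  1. (¬p1 ∨ ¬p9 ∨ ¬p4) — ¬p4 is true.
  2. (p6 ∨ ¬p3) — ¬p3 is true.
  3. (¬p10 ∨ p3 ∨ p9) — p9 is true.
  4. (p4 ∨ p9 ∨ ¬p1) — p9 is true.
  5. (p10 ∨ p1 ∨ p2) — p1 is true.
  6. (p1 ∨ p10) — p1 is true.
  7. (p6 ∨ ¬p7) — p6 is true.
  8. (p1 ∨ ¬p5 ∨ ¬p7) — ¬p5 is true.
  9. (p2 ∨ ¬p7 ∨ ¬p5) — ¬p5 is true.
  10. (¬p8 ∨ ¬p9 ∨ p10) — ¬p8 is true.
  11. (¬p2 ∨ p1) — p1 is true.
  12. (¬p10 ∨ ¬p3 ∨ p7) — ¬p3 is true.
  13. (¬p10 ∨ ¬p4) — ¬p4 is true.
  14. (¬p7 ∨ ¬p4) — ¬p4 is true.
  15. (p9 ∨ p5 ∨ ¬p1) — p9 is true.
  16. (p4 ∨ ¬p2 ∨ p7) — ¬p2 is true.
  17. (p10 ∨ p7 ∨ ¬p6) — p7 is true.
  18. (¬p1 ∨ ¬p10) — ¬p10 is true.
  19. (p5 ∨ p8 ∨ p6) — p6 is true.
  20. (¬p2 ∨ ¬p6 ∨ ¬p10) — ¬p2 is true.
  21. (¬p1 ∨ ¬p4 ∨ ¬p10) — ¬p4 is true.
  22. (¬p2 ∨ p1 ∨ ¬p7) — p1 is true.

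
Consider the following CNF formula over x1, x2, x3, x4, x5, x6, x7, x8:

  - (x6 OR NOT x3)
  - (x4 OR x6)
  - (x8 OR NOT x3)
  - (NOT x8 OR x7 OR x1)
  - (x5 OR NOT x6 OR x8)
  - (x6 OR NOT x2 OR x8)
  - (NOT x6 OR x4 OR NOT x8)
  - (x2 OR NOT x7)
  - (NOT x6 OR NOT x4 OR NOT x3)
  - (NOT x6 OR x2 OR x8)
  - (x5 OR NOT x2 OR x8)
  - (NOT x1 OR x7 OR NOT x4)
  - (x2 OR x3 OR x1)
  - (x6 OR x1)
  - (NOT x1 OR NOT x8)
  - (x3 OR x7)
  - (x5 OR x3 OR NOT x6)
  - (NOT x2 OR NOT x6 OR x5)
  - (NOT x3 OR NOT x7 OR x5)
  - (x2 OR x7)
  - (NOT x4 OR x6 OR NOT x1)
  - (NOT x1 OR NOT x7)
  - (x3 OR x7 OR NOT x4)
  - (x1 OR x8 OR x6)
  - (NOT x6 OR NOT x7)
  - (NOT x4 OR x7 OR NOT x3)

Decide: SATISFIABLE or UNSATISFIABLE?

x6 = True:
  propagation gives x7=False, x3=True, x8=True, x1=True; an empty clause results — contradiction.
x6 = False:
  propagation gives x3=False, x4=True, x1=True; an empty clause results — contradiction.
Every branch closes, so no satisfying assignment exists.

UNSATISFIABLE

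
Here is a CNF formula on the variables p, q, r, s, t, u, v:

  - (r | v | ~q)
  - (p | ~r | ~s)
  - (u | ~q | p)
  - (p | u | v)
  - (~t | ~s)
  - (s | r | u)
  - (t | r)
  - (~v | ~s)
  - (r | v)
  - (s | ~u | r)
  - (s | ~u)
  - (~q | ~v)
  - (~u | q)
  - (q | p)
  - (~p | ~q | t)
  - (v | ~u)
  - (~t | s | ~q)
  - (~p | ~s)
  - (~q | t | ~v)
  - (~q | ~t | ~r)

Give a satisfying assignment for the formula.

Branch on p: take p = True.
  then s is forced to False.
  then u is forced to False.
  then r is forced to True.
The remaining clauses are satisfied by q = False, t = True, v = False.
Every clause has at least one true literal under this assignment.

p = True, q = False, r = True, s = False, t = True, u = False, v = False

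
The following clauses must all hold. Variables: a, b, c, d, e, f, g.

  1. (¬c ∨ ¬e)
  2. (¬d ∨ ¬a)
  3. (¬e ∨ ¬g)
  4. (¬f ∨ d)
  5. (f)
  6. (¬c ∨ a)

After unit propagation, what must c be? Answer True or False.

False

(f) stands alone — f = True.
From (d ∨ ¬f) and f = True: d = True.
In (¬a ∨ ¬d), ¬d is now false; ¬a must hold, so a = False.
(a ∨ ¬c) with a = False leaves only ¬c, so c = False.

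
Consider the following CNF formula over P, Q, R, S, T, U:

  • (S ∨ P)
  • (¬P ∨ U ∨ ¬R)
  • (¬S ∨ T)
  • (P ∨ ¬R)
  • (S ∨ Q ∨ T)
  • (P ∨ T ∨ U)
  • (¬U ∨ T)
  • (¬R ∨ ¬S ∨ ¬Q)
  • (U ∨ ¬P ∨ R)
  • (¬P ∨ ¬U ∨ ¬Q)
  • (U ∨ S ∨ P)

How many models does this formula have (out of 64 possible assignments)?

8

Split on P, then U.
  P=1, U=1: remaining (Q,R,S,T) ∈ {(0,0,0,1); (0,0,1,1); (0,1,0,1); (0,1,1,1)} — 4.
  P=1, U=0: a clause becomes empty — 0.
  P=0, U=1: remaining (Q,R,S,T) ∈ {(0,0,1,1); (1,0,1,1)} — 2.
  P=0, U=0: remaining (Q,R,S,T) ∈ {(0,0,1,1); (1,0,1,1)} — 2.
Total: 4 + 0 + 2 + 2 = 8.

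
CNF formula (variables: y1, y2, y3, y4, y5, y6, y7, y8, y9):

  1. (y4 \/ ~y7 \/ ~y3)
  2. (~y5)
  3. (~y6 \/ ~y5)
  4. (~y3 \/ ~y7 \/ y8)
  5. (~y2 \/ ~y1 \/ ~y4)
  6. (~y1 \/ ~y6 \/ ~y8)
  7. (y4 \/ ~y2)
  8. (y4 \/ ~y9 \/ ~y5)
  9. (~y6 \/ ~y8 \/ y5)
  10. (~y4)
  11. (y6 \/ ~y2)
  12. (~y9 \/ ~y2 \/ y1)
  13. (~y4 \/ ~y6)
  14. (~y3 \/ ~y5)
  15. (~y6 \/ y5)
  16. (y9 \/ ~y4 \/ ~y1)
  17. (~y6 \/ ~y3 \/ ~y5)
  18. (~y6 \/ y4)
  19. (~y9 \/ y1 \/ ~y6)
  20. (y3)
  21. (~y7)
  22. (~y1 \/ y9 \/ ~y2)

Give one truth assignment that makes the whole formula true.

y1=False  y2=False  y3=True  y4=False  y5=False  y6=False  y7=False  y8=False  y9=False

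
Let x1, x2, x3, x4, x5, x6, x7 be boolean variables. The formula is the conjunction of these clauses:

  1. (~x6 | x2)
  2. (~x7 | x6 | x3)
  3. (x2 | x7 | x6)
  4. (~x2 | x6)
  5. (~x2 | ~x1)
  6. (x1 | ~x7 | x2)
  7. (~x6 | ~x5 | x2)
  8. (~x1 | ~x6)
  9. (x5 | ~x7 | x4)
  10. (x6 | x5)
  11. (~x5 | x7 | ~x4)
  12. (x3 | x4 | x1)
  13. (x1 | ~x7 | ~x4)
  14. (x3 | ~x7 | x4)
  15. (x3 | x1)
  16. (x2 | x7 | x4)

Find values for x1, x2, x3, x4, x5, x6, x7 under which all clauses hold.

x3 occurs only positively in the remaining clauses — set x3 = True.
Set x1 = True and propagate.
  then x2 is forced to False.
  then x6 is forced to False.
  then x7 is forced to True.
  then x5 is forced to True.
x4 is now unconstrained; take x4 = True.
Every clause has at least one true literal under this assignment.

x1=T, x2=F, x3=T, x4=T, x5=T, x6=F, x7=T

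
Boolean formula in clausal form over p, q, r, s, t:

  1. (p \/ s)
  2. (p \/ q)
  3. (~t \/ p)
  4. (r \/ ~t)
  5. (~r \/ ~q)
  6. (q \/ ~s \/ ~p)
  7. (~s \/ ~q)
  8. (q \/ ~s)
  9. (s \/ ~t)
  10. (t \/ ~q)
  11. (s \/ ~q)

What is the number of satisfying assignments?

The models are:
  p=1 q=0 r=0 s=0 t=0
  p=1 q=0 r=1 s=0 t=0
That's 2 in total.

2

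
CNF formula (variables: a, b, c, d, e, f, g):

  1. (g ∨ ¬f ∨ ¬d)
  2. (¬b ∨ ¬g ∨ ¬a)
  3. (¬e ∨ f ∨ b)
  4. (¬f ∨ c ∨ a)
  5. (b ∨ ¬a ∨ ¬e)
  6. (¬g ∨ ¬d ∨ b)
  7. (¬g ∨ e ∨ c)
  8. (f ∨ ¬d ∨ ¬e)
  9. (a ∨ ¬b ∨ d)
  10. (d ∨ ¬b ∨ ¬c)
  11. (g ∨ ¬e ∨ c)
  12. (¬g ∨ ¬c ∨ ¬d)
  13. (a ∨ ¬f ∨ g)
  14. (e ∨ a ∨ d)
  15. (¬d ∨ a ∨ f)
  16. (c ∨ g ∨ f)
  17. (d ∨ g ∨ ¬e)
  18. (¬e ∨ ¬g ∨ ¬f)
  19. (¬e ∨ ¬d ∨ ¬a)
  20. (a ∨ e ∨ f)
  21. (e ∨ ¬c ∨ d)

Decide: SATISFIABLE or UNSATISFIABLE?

SATISFIABLE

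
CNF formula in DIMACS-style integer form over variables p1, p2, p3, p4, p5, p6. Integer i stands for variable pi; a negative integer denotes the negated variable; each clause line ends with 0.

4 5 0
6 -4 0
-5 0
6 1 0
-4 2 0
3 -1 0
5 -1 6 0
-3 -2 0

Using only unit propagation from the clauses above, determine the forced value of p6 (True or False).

(~p5) stands alone — p5 = False.
(p4 | p5): since p5 = False, the clause reduces to (p4). p4 = True.
In (p6 | ~p4), ~p4 is now false; p6 must hold, so p6 = True.

True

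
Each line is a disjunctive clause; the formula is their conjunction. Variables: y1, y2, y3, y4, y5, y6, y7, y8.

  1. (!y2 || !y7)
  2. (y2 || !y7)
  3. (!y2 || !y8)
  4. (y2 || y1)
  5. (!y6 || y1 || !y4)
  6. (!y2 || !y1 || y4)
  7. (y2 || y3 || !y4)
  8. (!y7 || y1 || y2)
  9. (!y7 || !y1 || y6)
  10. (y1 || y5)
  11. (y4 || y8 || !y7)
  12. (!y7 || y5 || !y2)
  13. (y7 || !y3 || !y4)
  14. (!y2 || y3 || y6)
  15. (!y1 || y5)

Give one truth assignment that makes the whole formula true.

y1=False, y2=True, y3=False, y4=False, y5=True, y6=True, y7=False, y8=False

Check each clause:
  1. (!y7 || !y2) — !y7 is true.
  2. (!y7 || y2) — !y7 is true.
  3. (!y8 || !y2) — !y8 is true.
  4. (y1 || y2) — y2 is true.
  5. (!y4 || y1 || !y6) — !y4 is true.
  6. (y4 || !y2 || !y1) — !y1 is true.
  7. (y3 || !y4 || y2) — y2 is true.
  8. (y1 || y2 || !y7) — y2 is true.
  9. (y6 || !y7 || !y1) — !y7 is true.
  10. (y1 || y5) — y5 is true.
  11. (y4 || !y7 || y8) — !y7 is true.
  12. (!y2 || y5 || !y7) — !y7 is true.
  13. (!y4 || y7 || !y3) — !y4 is true.
  14. (y6 || !y2 || y3) — y6 is true.
  15. (!y1 || y5) — y5 is true.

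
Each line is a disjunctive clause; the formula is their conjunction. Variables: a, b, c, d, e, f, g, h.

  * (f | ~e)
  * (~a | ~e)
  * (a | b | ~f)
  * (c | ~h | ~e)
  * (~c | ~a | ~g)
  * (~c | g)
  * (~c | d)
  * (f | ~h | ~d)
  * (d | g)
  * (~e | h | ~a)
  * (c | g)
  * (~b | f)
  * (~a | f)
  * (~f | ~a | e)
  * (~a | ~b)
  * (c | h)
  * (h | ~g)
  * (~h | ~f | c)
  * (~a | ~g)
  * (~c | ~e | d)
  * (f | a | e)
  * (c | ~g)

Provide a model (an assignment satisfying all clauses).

Branch on a: take a = False.
Try b = True.
  then f is forced to True.
For the remaining variables, c = True, d = True, e = False, g = True, h = True works.
Every clause has at least one true literal under this assignment.

a=0, b=1, c=1, d=1, e=0, f=1, g=1, h=1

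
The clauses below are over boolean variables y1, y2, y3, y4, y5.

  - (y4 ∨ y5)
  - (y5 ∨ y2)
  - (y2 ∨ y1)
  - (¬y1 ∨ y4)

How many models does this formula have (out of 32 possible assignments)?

Case analysis on y1 and y2:
  y1=T, y2=T: remaining (y3,y4,y5) ∈ {(F,T,F); (F,T,T); (T,T,F); (T,T,T)} — 4.
  y1=T, y2=F: remaining (y3,y4,y5) ∈ {(F,T,T); (T,T,T)} — 2.
  y1=F, y2=T: y3 free; 3 ways for (y4,y5) × 2^1 = 6.
  y1=F, y2=F: a clause becomes empty — 0.
Total: 4 + 2 + 6 + 0 = 12.

12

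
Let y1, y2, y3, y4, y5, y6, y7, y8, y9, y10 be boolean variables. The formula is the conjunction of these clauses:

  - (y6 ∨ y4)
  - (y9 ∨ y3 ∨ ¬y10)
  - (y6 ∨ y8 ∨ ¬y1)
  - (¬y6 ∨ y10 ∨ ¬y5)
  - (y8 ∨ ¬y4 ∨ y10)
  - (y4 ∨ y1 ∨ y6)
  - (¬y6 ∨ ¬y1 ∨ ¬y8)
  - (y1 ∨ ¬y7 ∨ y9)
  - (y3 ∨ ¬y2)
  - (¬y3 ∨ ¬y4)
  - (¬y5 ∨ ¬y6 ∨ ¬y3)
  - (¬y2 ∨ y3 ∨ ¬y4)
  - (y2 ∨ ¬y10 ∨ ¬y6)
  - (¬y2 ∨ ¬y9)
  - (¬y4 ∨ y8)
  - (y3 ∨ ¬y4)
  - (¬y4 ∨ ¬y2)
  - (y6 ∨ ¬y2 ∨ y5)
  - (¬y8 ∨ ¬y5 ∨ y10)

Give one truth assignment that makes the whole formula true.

y1=0, y2=1, y3=1, y4=0, y5=0, y6=1, y7=0, y8=1, y9=0, y10=1

Check each clause:
  1. (y4 ∨ y6) — y6 is true.
  2. (y3 ∨ ¬y10 ∨ y9) — y3 is true.
  3. (y8 ∨ y6 ∨ ¬y1) — y8 is true.
  4. (y10 ∨ ¬y6 ∨ ¬y5) — y10 is true.
  5. (¬y4 ∨ y10 ∨ y8) — y8 is true.
  6. (y6 ∨ y4 ∨ y1) — y6 is true.
  7. (¬y1 ∨ ¬y6 ∨ ¬y8) — ¬y1 is true.
  8. (y9 ∨ y1 ∨ ¬y7) — ¬y7 is true.
  9. (y3 ∨ ¬y2) — y3 is true.
  10. (¬y4 ∨ ¬y3) — ¬y4 is true.
  11. (¬y6 ∨ ¬y5 ∨ ¬y3) — ¬y5 is true.
  12. (¬y2 ∨ y3 ∨ ¬y4) — y3 is true.
  13. (¬y10 ∨ y2 ∨ ¬y6) — y2 is true.
  14. (¬y9 ∨ ¬y2) — ¬y9 is true.
  15. (y8 ∨ ¬y4) — y8 is true.
  16. (¬y4 ∨ y3) — y3 is true.
  17. (¬y4 ∨ ¬y2) — ¬y4 is true.
  18. (¬y2 ∨ y6 ∨ y5) — y6 is true.
  19. (¬y8 ∨ ¬y5 ∨ y10) — y10 is true.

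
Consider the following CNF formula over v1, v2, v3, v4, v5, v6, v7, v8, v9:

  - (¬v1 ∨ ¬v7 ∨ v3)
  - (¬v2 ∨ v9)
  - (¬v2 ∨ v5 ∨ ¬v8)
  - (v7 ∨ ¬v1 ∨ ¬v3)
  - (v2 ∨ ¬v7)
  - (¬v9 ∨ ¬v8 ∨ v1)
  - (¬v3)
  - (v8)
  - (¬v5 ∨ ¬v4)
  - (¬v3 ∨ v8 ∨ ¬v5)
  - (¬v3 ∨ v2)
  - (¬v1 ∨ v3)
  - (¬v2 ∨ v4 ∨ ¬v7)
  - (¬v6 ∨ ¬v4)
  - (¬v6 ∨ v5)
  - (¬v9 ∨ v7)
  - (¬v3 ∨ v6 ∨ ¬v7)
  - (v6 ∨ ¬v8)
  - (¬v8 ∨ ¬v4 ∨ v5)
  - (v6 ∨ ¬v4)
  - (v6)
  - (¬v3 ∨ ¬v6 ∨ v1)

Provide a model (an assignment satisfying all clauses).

v1=F, v2=F, v3=F, v4=F, v5=T, v6=T, v7=F, v8=T, v9=F

Check each clause:
  1. (v3 ∨ ¬v1 ∨ ¬v7) — ¬v7 is true.
  2. (¬v2 ∨ v9) — ¬v2 is true.
  3. (¬v8 ∨ v5 ∨ ¬v2) — v5 is true.
  4. (v7 ∨ ¬v3 ∨ ¬v1) — ¬v3 is true.
  5. (¬v7 ∨ v2) — ¬v7 is true.
  6. (¬v9 ∨ ¬v8 ∨ v1) — ¬v9 is true.
  7. (¬v3) — ¬v3 is true.
  8. (v8) — v8 is true.
  9. (¬v5 ∨ ¬v4) — ¬v4 is true.
  10. (v8 ∨ ¬v3 ∨ ¬v5) — v8 is true.
  11. (¬v3 ∨ v2) — ¬v3 is true.
  12. (¬v1 ∨ v3) — ¬v1 is true.
  13. (¬v7 ∨ ¬v2 ∨ v4) — ¬v7 is true.
  14. (¬v4 ∨ ¬v6) — ¬v4 is true.
  15. (v5 ∨ ¬v6) — v5 is true.
  16. (v7 ∨ ¬v9) — ¬v9 is true.
  17. (¬v3 ∨ ¬v7 ∨ v6) — ¬v7 is true.
  18. (¬v8 ∨ v6) — v6 is true.
  19. (¬v4 ∨ v5 ∨ ¬v8) — ¬v4 is true.
  20. (v6 ∨ ¬v4) — ¬v4 is true.
  21. (v6) — v6 is true.
  22. (v1 ∨ ¬v3 ∨ ¬v6) — ¬v3 is true.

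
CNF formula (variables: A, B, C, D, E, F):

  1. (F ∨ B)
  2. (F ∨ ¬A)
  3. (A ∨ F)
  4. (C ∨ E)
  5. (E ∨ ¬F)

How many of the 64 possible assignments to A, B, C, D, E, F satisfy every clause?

16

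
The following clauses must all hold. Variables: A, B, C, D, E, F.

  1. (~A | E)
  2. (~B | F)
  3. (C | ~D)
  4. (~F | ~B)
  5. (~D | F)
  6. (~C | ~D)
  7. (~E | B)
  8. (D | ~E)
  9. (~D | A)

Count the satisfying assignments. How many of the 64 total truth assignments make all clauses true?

4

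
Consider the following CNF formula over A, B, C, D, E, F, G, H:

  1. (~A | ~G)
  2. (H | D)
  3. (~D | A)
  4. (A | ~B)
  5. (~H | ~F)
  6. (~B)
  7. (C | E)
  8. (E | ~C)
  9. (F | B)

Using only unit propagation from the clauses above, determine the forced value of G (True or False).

False

(~B) stands alone — B = False.
(F | B) with B = False leaves only F, so F = True.
From (~H | ~F) and F = True: H = False.
(D | H): since H = False, the clause reduces to (D). D = True.
In (~D | A), ~D is now false; A must hold, so A = True.
(~G | ~A): since A = True, the clause reduces to (~G). G = False.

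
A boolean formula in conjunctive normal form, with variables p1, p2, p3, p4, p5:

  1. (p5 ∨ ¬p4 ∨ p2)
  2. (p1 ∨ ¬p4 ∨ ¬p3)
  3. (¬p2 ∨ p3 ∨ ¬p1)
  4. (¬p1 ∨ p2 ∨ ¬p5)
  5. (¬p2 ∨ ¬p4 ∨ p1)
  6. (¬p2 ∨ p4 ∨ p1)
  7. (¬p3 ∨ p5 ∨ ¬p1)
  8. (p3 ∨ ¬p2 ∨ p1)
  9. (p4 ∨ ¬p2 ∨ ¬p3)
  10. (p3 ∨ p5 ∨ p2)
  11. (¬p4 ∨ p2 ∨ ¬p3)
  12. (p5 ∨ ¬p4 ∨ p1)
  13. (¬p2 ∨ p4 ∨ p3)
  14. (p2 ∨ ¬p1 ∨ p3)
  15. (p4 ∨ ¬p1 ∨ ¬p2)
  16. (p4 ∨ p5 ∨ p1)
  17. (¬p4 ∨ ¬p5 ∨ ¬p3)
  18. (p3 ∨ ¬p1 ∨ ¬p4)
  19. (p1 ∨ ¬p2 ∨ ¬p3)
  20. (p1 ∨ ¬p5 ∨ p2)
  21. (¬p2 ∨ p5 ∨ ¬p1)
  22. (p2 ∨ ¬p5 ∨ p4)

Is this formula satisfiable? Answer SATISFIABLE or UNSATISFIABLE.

p2 = True:
  p1 = True:
    propagation gives p3=True, p5=True, p4=True; an empty clause results — contradiction.
  p1 = False:
    propagation gives p4=False; an empty clause results — contradiction.
p2 = False:
  p5 = True:
    propagation gives p1=False; an empty clause results — contradiction.
  p5 = False:
    propagation gives p4=False, p3=True, p1=False; an empty clause results — contradiction.
Every branch closes, so no satisfying assignment exists.

UNSATISFIABLE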